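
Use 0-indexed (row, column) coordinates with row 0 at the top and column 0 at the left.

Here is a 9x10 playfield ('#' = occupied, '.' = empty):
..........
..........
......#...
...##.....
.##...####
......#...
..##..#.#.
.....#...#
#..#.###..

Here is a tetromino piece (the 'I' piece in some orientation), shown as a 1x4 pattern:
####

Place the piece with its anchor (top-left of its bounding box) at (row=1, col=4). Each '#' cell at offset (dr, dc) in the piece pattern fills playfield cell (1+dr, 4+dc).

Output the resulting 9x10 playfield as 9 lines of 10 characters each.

Fill (1+0,4+0) = (1,4)
Fill (1+0,4+1) = (1,5)
Fill (1+0,4+2) = (1,6)
Fill (1+0,4+3) = (1,7)

Answer: ..........
....####..
......#...
...##.....
.##...####
......#...
..##..#.#.
.....#...#
#..#.###..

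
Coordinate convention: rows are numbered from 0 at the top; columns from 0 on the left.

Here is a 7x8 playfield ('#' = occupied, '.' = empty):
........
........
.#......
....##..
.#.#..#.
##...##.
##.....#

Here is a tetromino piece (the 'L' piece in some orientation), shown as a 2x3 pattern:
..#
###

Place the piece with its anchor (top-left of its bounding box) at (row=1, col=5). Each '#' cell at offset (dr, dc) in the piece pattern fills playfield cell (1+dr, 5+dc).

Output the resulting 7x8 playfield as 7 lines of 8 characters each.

Answer: ........
.......#
.#...###
....##..
.#.#..#.
##...##.
##.....#

Derivation:
Fill (1+0,5+2) = (1,7)
Fill (1+1,5+0) = (2,5)
Fill (1+1,5+1) = (2,6)
Fill (1+1,5+2) = (2,7)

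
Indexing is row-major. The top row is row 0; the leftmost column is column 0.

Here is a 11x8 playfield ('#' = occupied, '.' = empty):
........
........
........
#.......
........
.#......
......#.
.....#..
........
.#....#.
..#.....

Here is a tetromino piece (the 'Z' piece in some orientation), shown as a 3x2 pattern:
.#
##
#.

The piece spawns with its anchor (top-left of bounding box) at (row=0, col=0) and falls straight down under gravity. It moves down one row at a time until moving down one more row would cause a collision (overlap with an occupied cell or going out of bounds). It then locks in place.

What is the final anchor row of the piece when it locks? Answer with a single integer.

Answer: 0

Derivation:
Spawn at (row=0, col=0). Try each row:
  row 0: fits
  row 1: blocked -> lock at row 0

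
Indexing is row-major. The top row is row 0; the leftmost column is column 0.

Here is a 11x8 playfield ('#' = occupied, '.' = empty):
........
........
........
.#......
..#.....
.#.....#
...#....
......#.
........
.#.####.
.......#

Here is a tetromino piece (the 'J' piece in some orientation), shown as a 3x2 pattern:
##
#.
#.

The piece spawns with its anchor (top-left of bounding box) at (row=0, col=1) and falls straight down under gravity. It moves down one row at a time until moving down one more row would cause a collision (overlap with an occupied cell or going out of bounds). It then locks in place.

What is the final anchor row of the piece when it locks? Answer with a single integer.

Answer: 0

Derivation:
Spawn at (row=0, col=1). Try each row:
  row 0: fits
  row 1: blocked -> lock at row 0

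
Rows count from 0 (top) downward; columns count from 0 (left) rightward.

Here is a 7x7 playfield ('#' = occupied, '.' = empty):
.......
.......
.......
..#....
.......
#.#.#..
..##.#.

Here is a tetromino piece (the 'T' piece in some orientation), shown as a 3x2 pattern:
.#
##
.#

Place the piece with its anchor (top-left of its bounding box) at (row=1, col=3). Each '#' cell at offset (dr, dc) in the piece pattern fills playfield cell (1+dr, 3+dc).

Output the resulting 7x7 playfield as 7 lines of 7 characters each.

Answer: .......
....#..
...##..
..#.#..
.......
#.#.#..
..##.#.

Derivation:
Fill (1+0,3+1) = (1,4)
Fill (1+1,3+0) = (2,3)
Fill (1+1,3+1) = (2,4)
Fill (1+2,3+1) = (3,4)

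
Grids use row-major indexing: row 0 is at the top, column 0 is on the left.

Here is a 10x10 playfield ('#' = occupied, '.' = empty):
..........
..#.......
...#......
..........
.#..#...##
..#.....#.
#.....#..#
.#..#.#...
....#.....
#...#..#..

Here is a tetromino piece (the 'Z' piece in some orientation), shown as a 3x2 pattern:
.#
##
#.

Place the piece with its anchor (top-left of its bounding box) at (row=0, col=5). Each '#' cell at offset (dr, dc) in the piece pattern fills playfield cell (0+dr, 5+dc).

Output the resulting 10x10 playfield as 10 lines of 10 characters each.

Answer: ......#...
..#..##...
...#.#....
..........
.#..#...##
..#.....#.
#.....#..#
.#..#.#...
....#.....
#...#..#..

Derivation:
Fill (0+0,5+1) = (0,6)
Fill (0+1,5+0) = (1,5)
Fill (0+1,5+1) = (1,6)
Fill (0+2,5+0) = (2,5)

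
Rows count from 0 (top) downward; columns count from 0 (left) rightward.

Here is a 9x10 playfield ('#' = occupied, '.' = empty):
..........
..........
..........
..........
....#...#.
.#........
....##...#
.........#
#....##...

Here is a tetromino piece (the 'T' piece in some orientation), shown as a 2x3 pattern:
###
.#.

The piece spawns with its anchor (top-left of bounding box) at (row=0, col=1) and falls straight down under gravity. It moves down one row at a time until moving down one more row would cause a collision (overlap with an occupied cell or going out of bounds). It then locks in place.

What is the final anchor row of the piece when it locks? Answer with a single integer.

Spawn at (row=0, col=1). Try each row:
  row 0: fits
  row 1: fits
  row 2: fits
  row 3: fits
  row 4: fits
  row 5: blocked -> lock at row 4

Answer: 4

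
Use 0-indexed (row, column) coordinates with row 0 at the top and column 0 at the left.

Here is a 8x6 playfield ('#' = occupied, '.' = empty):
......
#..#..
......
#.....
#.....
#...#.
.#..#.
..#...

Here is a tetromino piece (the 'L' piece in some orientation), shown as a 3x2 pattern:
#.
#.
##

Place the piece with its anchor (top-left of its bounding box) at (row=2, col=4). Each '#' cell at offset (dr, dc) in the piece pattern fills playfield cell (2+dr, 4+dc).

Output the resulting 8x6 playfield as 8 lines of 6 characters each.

Fill (2+0,4+0) = (2,4)
Fill (2+1,4+0) = (3,4)
Fill (2+2,4+0) = (4,4)
Fill (2+2,4+1) = (4,5)

Answer: ......
#..#..
....#.
#...#.
#...##
#...#.
.#..#.
..#...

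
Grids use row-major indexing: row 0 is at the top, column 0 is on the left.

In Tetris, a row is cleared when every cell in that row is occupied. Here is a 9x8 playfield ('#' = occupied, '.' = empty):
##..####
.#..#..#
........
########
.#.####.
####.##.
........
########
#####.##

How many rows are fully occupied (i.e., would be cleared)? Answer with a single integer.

Answer: 2

Derivation:
Check each row:
  row 0: 2 empty cells -> not full
  row 1: 5 empty cells -> not full
  row 2: 8 empty cells -> not full
  row 3: 0 empty cells -> FULL (clear)
  row 4: 3 empty cells -> not full
  row 5: 2 empty cells -> not full
  row 6: 8 empty cells -> not full
  row 7: 0 empty cells -> FULL (clear)
  row 8: 1 empty cell -> not full
Total rows cleared: 2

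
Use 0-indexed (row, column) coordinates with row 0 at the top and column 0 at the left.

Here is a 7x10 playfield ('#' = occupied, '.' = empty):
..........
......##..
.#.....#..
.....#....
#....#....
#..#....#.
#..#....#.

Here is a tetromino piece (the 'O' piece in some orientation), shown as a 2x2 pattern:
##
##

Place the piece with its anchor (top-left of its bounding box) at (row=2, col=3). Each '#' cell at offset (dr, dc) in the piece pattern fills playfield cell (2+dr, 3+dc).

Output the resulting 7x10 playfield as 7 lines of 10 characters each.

Fill (2+0,3+0) = (2,3)
Fill (2+0,3+1) = (2,4)
Fill (2+1,3+0) = (3,3)
Fill (2+1,3+1) = (3,4)

Answer: ..........
......##..
.#.##..#..
...###....
#....#....
#..#....#.
#..#....#.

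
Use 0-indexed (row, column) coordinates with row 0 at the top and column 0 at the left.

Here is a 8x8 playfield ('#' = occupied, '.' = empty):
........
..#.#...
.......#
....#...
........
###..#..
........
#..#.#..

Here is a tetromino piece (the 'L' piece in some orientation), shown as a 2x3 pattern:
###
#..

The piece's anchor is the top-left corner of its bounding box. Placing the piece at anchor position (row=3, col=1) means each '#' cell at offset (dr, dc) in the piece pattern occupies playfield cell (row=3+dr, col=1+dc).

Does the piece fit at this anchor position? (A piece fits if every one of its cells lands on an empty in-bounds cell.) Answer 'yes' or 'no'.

Answer: yes

Derivation:
Check each piece cell at anchor (3, 1):
  offset (0,0) -> (3,1): empty -> OK
  offset (0,1) -> (3,2): empty -> OK
  offset (0,2) -> (3,3): empty -> OK
  offset (1,0) -> (4,1): empty -> OK
All cells valid: yes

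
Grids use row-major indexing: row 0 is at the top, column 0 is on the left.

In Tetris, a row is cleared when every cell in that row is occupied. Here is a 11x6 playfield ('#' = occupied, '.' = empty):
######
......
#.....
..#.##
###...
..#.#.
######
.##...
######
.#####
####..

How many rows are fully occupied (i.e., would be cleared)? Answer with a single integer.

Answer: 3

Derivation:
Check each row:
  row 0: 0 empty cells -> FULL (clear)
  row 1: 6 empty cells -> not full
  row 2: 5 empty cells -> not full
  row 3: 3 empty cells -> not full
  row 4: 3 empty cells -> not full
  row 5: 4 empty cells -> not full
  row 6: 0 empty cells -> FULL (clear)
  row 7: 4 empty cells -> not full
  row 8: 0 empty cells -> FULL (clear)
  row 9: 1 empty cell -> not full
  row 10: 2 empty cells -> not full
Total rows cleared: 3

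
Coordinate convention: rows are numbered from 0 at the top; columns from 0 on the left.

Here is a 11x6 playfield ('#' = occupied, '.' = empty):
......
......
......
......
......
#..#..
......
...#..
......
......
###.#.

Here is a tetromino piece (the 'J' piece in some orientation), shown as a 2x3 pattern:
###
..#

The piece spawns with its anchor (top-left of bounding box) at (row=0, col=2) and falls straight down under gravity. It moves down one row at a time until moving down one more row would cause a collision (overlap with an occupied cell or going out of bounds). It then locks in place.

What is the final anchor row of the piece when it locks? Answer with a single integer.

Spawn at (row=0, col=2). Try each row:
  row 0: fits
  row 1: fits
  row 2: fits
  row 3: fits
  row 4: fits
  row 5: blocked -> lock at row 4

Answer: 4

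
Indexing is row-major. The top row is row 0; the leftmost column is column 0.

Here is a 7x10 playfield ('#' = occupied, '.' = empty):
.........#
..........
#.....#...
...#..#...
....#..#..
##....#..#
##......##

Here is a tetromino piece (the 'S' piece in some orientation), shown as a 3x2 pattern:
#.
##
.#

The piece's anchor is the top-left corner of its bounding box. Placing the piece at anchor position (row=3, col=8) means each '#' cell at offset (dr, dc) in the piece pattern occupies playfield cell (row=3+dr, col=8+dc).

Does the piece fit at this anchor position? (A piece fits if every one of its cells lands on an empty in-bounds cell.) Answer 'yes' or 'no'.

Answer: no

Derivation:
Check each piece cell at anchor (3, 8):
  offset (0,0) -> (3,8): empty -> OK
  offset (1,0) -> (4,8): empty -> OK
  offset (1,1) -> (4,9): empty -> OK
  offset (2,1) -> (5,9): occupied ('#') -> FAIL
All cells valid: no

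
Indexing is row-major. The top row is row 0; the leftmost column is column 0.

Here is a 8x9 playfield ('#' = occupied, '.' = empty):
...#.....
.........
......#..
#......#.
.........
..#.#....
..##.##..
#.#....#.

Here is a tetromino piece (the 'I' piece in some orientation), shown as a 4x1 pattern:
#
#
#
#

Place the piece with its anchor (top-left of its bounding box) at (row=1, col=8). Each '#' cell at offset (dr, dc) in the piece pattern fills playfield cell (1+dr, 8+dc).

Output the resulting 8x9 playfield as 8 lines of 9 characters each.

Answer: ...#.....
........#
......#.#
#......##
........#
..#.#....
..##.##..
#.#....#.

Derivation:
Fill (1+0,8+0) = (1,8)
Fill (1+1,8+0) = (2,8)
Fill (1+2,8+0) = (3,8)
Fill (1+3,8+0) = (4,8)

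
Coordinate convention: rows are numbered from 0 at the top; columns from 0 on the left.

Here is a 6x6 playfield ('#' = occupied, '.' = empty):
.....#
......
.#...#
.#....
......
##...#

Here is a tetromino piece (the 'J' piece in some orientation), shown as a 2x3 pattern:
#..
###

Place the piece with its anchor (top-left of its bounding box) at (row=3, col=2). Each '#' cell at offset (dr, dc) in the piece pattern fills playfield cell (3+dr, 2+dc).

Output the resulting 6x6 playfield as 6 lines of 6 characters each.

Fill (3+0,2+0) = (3,2)
Fill (3+1,2+0) = (4,2)
Fill (3+1,2+1) = (4,3)
Fill (3+1,2+2) = (4,4)

Answer: .....#
......
.#...#
.##...
..###.
##...#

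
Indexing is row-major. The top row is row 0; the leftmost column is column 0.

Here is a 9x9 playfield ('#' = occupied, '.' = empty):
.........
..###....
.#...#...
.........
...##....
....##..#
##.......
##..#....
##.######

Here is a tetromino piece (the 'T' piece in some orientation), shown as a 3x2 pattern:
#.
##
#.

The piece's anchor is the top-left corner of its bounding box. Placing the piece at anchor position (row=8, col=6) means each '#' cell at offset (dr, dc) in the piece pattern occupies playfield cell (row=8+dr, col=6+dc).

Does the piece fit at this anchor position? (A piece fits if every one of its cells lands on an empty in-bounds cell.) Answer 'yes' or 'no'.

Answer: no

Derivation:
Check each piece cell at anchor (8, 6):
  offset (0,0) -> (8,6): occupied ('#') -> FAIL
  offset (1,0) -> (9,6): out of bounds -> FAIL
  offset (1,1) -> (9,7): out of bounds -> FAIL
  offset (2,0) -> (10,6): out of bounds -> FAIL
All cells valid: no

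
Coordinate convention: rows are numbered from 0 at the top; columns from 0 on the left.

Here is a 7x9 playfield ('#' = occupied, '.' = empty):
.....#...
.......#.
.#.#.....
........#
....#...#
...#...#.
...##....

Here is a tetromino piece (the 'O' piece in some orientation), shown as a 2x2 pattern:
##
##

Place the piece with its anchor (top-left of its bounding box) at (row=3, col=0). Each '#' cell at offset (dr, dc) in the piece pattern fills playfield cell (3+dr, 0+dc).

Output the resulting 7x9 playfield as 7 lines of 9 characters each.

Fill (3+0,0+0) = (3,0)
Fill (3+0,0+1) = (3,1)
Fill (3+1,0+0) = (4,0)
Fill (3+1,0+1) = (4,1)

Answer: .....#...
.......#.
.#.#.....
##......#
##..#...#
...#...#.
...##....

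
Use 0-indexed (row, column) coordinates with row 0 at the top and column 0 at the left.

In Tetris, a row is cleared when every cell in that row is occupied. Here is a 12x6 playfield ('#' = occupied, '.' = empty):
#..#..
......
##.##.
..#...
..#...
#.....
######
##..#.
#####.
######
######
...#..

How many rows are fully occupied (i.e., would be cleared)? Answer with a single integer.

Check each row:
  row 0: 4 empty cells -> not full
  row 1: 6 empty cells -> not full
  row 2: 2 empty cells -> not full
  row 3: 5 empty cells -> not full
  row 4: 5 empty cells -> not full
  row 5: 5 empty cells -> not full
  row 6: 0 empty cells -> FULL (clear)
  row 7: 3 empty cells -> not full
  row 8: 1 empty cell -> not full
  row 9: 0 empty cells -> FULL (clear)
  row 10: 0 empty cells -> FULL (clear)
  row 11: 5 empty cells -> not full
Total rows cleared: 3

Answer: 3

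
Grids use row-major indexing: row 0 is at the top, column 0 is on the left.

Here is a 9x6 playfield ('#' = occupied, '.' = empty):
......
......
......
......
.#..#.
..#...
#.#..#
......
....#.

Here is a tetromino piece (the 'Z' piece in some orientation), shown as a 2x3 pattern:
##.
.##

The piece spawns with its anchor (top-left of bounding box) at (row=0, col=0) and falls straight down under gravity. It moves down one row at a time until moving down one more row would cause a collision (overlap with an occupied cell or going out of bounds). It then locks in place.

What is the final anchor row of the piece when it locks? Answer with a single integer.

Spawn at (row=0, col=0). Try each row:
  row 0: fits
  row 1: fits
  row 2: fits
  row 3: blocked -> lock at row 2

Answer: 2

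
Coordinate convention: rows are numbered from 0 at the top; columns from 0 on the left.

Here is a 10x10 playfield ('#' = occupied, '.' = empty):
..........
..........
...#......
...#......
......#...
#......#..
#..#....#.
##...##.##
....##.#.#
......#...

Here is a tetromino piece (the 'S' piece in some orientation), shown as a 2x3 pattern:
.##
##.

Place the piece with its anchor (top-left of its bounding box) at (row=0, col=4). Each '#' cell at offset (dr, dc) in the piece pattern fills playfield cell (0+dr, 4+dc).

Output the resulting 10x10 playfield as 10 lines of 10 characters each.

Fill (0+0,4+1) = (0,5)
Fill (0+0,4+2) = (0,6)
Fill (0+1,4+0) = (1,4)
Fill (0+1,4+1) = (1,5)

Answer: .....##...
....##....
...#......
...#......
......#...
#......#..
#..#....#.
##...##.##
....##.#.#
......#...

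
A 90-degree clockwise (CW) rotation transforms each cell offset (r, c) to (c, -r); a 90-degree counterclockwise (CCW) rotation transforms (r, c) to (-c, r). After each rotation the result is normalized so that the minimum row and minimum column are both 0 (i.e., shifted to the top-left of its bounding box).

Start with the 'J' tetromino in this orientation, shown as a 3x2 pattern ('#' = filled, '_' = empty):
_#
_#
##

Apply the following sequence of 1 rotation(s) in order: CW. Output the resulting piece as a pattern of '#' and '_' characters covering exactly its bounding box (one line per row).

Answer: #__
###

Derivation:
Start:
_#
_#
##
After rotation 1 (CW):
#__
###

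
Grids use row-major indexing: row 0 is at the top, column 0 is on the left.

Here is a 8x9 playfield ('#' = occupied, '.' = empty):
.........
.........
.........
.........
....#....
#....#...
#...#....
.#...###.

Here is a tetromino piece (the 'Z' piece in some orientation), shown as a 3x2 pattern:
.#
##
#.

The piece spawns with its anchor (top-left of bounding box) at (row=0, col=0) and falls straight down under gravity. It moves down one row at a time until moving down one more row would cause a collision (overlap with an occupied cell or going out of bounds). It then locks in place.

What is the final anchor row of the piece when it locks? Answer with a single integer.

Spawn at (row=0, col=0). Try each row:
  row 0: fits
  row 1: fits
  row 2: fits
  row 3: blocked -> lock at row 2

Answer: 2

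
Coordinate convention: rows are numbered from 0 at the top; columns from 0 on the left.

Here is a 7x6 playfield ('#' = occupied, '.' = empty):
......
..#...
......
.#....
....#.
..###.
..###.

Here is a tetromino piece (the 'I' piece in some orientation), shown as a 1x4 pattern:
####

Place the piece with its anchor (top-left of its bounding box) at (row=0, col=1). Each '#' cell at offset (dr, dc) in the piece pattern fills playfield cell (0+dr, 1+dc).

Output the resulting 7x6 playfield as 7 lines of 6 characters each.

Fill (0+0,1+0) = (0,1)
Fill (0+0,1+1) = (0,2)
Fill (0+0,1+2) = (0,3)
Fill (0+0,1+3) = (0,4)

Answer: .####.
..#...
......
.#....
....#.
..###.
..###.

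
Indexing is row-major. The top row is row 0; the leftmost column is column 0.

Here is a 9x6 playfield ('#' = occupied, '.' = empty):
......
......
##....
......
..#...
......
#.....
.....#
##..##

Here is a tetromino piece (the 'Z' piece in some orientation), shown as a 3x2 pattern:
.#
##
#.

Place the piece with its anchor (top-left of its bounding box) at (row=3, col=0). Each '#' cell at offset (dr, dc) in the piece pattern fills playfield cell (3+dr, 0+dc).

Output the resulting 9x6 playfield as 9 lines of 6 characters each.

Fill (3+0,0+1) = (3,1)
Fill (3+1,0+0) = (4,0)
Fill (3+1,0+1) = (4,1)
Fill (3+2,0+0) = (5,0)

Answer: ......
......
##....
.#....
###...
#.....
#.....
.....#
##..##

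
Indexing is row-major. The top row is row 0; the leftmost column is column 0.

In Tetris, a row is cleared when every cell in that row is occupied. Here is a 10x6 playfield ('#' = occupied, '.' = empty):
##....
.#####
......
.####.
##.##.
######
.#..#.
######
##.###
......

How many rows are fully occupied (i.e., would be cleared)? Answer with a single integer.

Check each row:
  row 0: 4 empty cells -> not full
  row 1: 1 empty cell -> not full
  row 2: 6 empty cells -> not full
  row 3: 2 empty cells -> not full
  row 4: 2 empty cells -> not full
  row 5: 0 empty cells -> FULL (clear)
  row 6: 4 empty cells -> not full
  row 7: 0 empty cells -> FULL (clear)
  row 8: 1 empty cell -> not full
  row 9: 6 empty cells -> not full
Total rows cleared: 2

Answer: 2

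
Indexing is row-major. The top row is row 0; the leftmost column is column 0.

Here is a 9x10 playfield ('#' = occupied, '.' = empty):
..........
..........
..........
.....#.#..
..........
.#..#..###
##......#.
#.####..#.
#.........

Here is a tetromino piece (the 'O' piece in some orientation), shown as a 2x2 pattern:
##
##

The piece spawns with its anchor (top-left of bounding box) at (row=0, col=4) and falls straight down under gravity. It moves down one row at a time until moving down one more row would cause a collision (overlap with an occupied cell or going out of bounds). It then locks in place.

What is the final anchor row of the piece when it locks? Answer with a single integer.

Spawn at (row=0, col=4). Try each row:
  row 0: fits
  row 1: fits
  row 2: blocked -> lock at row 1

Answer: 1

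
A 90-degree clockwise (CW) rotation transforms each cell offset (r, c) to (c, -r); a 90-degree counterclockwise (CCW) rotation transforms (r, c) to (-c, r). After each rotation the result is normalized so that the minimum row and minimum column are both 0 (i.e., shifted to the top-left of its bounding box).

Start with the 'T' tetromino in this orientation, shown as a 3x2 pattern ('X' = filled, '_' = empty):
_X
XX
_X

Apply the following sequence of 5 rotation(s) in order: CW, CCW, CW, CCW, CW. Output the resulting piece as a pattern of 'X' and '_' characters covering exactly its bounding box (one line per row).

Start:
_X
XX
_X
After rotation 1 (CW):
_X_
XXX
After rotation 2 (CCW):
_X
XX
_X
After rotation 3 (CW):
_X_
XXX
After rotation 4 (CCW):
_X
XX
_X
After rotation 5 (CW):
_X_
XXX

Answer: _X_
XXX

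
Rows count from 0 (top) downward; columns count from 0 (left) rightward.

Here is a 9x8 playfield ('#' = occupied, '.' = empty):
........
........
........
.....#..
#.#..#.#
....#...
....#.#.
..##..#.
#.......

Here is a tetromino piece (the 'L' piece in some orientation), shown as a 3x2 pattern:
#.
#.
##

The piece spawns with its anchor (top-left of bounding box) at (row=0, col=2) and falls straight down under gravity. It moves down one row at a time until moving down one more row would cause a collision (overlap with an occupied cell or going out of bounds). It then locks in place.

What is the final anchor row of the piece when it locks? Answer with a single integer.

Spawn at (row=0, col=2). Try each row:
  row 0: fits
  row 1: fits
  row 2: blocked -> lock at row 1

Answer: 1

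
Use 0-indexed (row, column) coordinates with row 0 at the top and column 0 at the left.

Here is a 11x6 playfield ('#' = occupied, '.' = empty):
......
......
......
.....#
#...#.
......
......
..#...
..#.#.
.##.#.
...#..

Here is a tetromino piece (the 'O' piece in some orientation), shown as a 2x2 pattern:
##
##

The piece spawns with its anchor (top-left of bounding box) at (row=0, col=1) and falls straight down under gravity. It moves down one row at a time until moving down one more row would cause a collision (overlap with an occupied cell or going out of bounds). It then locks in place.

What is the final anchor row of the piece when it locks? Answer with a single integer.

Answer: 5

Derivation:
Spawn at (row=0, col=1). Try each row:
  row 0: fits
  row 1: fits
  row 2: fits
  row 3: fits
  row 4: fits
  row 5: fits
  row 6: blocked -> lock at row 5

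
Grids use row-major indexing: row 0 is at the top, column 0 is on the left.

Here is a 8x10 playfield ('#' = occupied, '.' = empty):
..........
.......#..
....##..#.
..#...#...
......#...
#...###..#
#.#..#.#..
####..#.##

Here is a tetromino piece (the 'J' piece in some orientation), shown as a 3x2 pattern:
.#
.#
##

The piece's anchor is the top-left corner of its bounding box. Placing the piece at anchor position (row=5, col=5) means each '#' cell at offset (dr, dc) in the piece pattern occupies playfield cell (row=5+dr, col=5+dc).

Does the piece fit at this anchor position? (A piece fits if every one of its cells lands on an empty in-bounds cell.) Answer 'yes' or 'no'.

Answer: no

Derivation:
Check each piece cell at anchor (5, 5):
  offset (0,1) -> (5,6): occupied ('#') -> FAIL
  offset (1,1) -> (6,6): empty -> OK
  offset (2,0) -> (7,5): empty -> OK
  offset (2,1) -> (7,6): occupied ('#') -> FAIL
All cells valid: no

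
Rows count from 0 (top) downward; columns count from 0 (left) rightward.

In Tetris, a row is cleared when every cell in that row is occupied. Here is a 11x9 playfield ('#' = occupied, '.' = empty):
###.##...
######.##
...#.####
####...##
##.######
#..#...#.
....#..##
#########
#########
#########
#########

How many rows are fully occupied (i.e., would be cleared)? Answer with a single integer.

Check each row:
  row 0: 4 empty cells -> not full
  row 1: 1 empty cell -> not full
  row 2: 4 empty cells -> not full
  row 3: 3 empty cells -> not full
  row 4: 1 empty cell -> not full
  row 5: 6 empty cells -> not full
  row 6: 6 empty cells -> not full
  row 7: 0 empty cells -> FULL (clear)
  row 8: 0 empty cells -> FULL (clear)
  row 9: 0 empty cells -> FULL (clear)
  row 10: 0 empty cells -> FULL (clear)
Total rows cleared: 4

Answer: 4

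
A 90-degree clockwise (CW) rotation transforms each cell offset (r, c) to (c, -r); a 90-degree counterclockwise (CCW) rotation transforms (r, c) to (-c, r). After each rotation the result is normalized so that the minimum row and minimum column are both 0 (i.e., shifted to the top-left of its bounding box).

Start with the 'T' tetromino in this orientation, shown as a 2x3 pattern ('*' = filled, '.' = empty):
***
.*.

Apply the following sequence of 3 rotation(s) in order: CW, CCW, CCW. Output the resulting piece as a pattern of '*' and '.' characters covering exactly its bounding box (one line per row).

Start:
***
.*.
After rotation 1 (CW):
.*
**
.*
After rotation 2 (CCW):
***
.*.
After rotation 3 (CCW):
*.
**
*.

Answer: *.
**
*.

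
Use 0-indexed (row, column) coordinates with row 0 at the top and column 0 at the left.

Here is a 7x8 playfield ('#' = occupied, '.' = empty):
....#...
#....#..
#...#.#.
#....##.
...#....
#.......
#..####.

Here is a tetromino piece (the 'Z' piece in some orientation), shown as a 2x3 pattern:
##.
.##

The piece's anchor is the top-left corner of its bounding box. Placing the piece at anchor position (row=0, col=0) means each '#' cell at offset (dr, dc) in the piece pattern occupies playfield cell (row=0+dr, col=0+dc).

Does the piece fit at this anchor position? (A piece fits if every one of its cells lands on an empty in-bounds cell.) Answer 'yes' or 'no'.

Check each piece cell at anchor (0, 0):
  offset (0,0) -> (0,0): empty -> OK
  offset (0,1) -> (0,1): empty -> OK
  offset (1,1) -> (1,1): empty -> OK
  offset (1,2) -> (1,2): empty -> OK
All cells valid: yes

Answer: yes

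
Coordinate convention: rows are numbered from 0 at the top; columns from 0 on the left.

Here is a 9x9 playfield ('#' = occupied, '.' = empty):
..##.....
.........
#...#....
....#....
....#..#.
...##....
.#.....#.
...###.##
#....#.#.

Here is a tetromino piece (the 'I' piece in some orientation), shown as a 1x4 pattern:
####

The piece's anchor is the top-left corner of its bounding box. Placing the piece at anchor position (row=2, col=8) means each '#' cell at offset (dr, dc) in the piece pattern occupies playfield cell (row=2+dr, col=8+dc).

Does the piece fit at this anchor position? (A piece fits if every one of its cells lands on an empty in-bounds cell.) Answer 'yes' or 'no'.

Answer: no

Derivation:
Check each piece cell at anchor (2, 8):
  offset (0,0) -> (2,8): empty -> OK
  offset (0,1) -> (2,9): out of bounds -> FAIL
  offset (0,2) -> (2,10): out of bounds -> FAIL
  offset (0,3) -> (2,11): out of bounds -> FAIL
All cells valid: no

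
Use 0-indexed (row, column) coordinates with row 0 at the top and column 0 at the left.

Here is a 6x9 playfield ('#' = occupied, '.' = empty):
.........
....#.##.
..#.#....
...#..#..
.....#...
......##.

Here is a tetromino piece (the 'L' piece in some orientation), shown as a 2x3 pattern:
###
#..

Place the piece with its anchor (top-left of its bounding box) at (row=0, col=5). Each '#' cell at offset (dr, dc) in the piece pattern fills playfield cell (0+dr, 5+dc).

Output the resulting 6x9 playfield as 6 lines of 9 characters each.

Answer: .....###.
....####.
..#.#....
...#..#..
.....#...
......##.

Derivation:
Fill (0+0,5+0) = (0,5)
Fill (0+0,5+1) = (0,6)
Fill (0+0,5+2) = (0,7)
Fill (0+1,5+0) = (1,5)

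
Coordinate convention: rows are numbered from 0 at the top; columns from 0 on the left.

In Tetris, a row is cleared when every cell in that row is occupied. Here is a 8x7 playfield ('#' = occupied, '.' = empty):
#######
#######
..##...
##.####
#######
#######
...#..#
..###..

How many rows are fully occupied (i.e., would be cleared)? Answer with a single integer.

Check each row:
  row 0: 0 empty cells -> FULL (clear)
  row 1: 0 empty cells -> FULL (clear)
  row 2: 5 empty cells -> not full
  row 3: 1 empty cell -> not full
  row 4: 0 empty cells -> FULL (clear)
  row 5: 0 empty cells -> FULL (clear)
  row 6: 5 empty cells -> not full
  row 7: 4 empty cells -> not full
Total rows cleared: 4

Answer: 4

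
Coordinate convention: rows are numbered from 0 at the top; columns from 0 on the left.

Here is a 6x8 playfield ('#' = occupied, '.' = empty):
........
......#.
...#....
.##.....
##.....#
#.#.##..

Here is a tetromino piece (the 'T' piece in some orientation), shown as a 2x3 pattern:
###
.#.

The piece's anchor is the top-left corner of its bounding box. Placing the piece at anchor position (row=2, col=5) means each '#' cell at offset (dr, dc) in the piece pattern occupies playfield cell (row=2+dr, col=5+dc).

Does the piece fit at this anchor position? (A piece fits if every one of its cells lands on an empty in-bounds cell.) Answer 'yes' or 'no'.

Answer: yes

Derivation:
Check each piece cell at anchor (2, 5):
  offset (0,0) -> (2,5): empty -> OK
  offset (0,1) -> (2,6): empty -> OK
  offset (0,2) -> (2,7): empty -> OK
  offset (1,1) -> (3,6): empty -> OK
All cells valid: yes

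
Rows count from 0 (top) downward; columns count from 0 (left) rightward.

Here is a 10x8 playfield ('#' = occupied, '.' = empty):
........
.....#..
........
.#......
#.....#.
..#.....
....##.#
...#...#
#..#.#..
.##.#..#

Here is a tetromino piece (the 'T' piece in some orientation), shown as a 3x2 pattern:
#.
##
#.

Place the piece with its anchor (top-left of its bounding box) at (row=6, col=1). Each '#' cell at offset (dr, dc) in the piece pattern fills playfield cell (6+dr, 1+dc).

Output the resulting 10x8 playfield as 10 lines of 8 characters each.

Answer: ........
.....#..
........
.#......
#.....#.
..#.....
.#..##.#
.###...#
##.#.#..
.##.#..#

Derivation:
Fill (6+0,1+0) = (6,1)
Fill (6+1,1+0) = (7,1)
Fill (6+1,1+1) = (7,2)
Fill (6+2,1+0) = (8,1)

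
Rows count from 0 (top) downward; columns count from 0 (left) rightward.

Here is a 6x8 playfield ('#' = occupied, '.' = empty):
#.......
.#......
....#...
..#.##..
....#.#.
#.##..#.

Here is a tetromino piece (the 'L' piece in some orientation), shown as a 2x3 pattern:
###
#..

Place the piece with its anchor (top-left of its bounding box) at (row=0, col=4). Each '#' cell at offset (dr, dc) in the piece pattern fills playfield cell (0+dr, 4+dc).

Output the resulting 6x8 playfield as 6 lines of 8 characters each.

Answer: #...###.
.#..#...
....#...
..#.##..
....#.#.
#.##..#.

Derivation:
Fill (0+0,4+0) = (0,4)
Fill (0+0,4+1) = (0,5)
Fill (0+0,4+2) = (0,6)
Fill (0+1,4+0) = (1,4)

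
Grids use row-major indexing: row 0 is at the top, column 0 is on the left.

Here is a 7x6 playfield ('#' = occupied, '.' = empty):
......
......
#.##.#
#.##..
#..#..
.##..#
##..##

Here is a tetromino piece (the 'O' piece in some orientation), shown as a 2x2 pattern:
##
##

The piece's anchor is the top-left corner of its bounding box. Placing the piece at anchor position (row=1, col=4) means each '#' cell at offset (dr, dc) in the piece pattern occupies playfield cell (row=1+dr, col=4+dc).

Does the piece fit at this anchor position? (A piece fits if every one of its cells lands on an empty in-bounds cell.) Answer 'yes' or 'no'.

Check each piece cell at anchor (1, 4):
  offset (0,0) -> (1,4): empty -> OK
  offset (0,1) -> (1,5): empty -> OK
  offset (1,0) -> (2,4): empty -> OK
  offset (1,1) -> (2,5): occupied ('#') -> FAIL
All cells valid: no

Answer: no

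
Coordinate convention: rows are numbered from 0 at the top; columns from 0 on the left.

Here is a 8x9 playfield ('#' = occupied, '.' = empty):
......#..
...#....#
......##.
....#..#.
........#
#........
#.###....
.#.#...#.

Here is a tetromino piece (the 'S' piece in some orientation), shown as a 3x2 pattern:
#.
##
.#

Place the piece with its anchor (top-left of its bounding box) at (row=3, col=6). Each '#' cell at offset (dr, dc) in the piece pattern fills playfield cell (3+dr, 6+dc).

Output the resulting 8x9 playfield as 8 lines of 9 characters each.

Fill (3+0,6+0) = (3,6)
Fill (3+1,6+0) = (4,6)
Fill (3+1,6+1) = (4,7)
Fill (3+2,6+1) = (5,7)

Answer: ......#..
...#....#
......##.
....#.##.
......###
#......#.
#.###....
.#.#...#.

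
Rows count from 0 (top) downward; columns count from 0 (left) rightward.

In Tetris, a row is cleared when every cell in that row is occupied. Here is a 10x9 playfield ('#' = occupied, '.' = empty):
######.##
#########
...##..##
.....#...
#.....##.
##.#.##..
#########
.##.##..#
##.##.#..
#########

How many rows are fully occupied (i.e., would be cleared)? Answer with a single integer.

Answer: 3

Derivation:
Check each row:
  row 0: 1 empty cell -> not full
  row 1: 0 empty cells -> FULL (clear)
  row 2: 5 empty cells -> not full
  row 3: 8 empty cells -> not full
  row 4: 6 empty cells -> not full
  row 5: 4 empty cells -> not full
  row 6: 0 empty cells -> FULL (clear)
  row 7: 4 empty cells -> not full
  row 8: 4 empty cells -> not full
  row 9: 0 empty cells -> FULL (clear)
Total rows cleared: 3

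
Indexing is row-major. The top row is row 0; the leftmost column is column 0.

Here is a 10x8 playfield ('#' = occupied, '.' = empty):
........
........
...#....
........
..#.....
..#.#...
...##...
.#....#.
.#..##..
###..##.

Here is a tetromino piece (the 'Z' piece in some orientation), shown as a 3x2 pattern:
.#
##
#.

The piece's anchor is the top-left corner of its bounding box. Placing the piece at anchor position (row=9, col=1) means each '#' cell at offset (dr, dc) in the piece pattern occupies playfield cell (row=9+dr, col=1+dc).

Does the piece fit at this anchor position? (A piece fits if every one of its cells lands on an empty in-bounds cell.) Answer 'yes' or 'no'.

Check each piece cell at anchor (9, 1):
  offset (0,1) -> (9,2): occupied ('#') -> FAIL
  offset (1,0) -> (10,1): out of bounds -> FAIL
  offset (1,1) -> (10,2): out of bounds -> FAIL
  offset (2,0) -> (11,1): out of bounds -> FAIL
All cells valid: no

Answer: no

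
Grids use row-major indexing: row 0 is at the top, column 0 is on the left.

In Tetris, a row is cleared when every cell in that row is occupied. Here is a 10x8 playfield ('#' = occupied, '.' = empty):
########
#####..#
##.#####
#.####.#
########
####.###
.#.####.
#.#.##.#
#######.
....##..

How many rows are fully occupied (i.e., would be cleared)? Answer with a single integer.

Answer: 2

Derivation:
Check each row:
  row 0: 0 empty cells -> FULL (clear)
  row 1: 2 empty cells -> not full
  row 2: 1 empty cell -> not full
  row 3: 2 empty cells -> not full
  row 4: 0 empty cells -> FULL (clear)
  row 5: 1 empty cell -> not full
  row 6: 3 empty cells -> not full
  row 7: 3 empty cells -> not full
  row 8: 1 empty cell -> not full
  row 9: 6 empty cells -> not full
Total rows cleared: 2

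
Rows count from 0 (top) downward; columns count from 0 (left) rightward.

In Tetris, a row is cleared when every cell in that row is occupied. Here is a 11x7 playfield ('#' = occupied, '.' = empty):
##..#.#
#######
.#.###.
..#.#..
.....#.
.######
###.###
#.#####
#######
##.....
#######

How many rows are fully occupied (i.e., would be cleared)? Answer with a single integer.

Check each row:
  row 0: 3 empty cells -> not full
  row 1: 0 empty cells -> FULL (clear)
  row 2: 3 empty cells -> not full
  row 3: 5 empty cells -> not full
  row 4: 6 empty cells -> not full
  row 5: 1 empty cell -> not full
  row 6: 1 empty cell -> not full
  row 7: 1 empty cell -> not full
  row 8: 0 empty cells -> FULL (clear)
  row 9: 5 empty cells -> not full
  row 10: 0 empty cells -> FULL (clear)
Total rows cleared: 3

Answer: 3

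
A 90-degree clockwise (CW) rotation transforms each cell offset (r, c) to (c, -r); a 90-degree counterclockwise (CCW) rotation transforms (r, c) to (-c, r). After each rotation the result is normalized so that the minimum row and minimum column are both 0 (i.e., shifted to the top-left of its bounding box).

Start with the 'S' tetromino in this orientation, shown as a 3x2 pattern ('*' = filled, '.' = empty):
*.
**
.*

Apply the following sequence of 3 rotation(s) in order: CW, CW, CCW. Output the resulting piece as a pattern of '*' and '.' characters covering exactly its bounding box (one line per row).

Answer: .**
**.

Derivation:
Start:
*.
**
.*
After rotation 1 (CW):
.**
**.
After rotation 2 (CW):
*.
**
.*
After rotation 3 (CCW):
.**
**.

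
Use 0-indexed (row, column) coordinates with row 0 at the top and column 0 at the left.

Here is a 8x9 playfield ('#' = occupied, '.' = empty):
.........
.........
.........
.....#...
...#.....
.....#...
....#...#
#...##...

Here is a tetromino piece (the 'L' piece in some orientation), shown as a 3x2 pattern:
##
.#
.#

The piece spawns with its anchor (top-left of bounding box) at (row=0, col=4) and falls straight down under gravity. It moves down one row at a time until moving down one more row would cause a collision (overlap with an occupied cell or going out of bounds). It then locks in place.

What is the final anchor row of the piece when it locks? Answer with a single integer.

Answer: 0

Derivation:
Spawn at (row=0, col=4). Try each row:
  row 0: fits
  row 1: blocked -> lock at row 0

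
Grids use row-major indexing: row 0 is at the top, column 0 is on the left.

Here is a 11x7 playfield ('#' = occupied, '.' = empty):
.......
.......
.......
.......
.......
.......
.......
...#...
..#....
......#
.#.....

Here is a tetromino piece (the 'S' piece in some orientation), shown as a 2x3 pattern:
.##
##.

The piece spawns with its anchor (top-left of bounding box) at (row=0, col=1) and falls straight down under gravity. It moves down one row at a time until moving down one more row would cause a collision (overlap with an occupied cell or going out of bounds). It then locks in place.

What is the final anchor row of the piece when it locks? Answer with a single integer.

Spawn at (row=0, col=1). Try each row:
  row 0: fits
  row 1: fits
  row 2: fits
  row 3: fits
  row 4: fits
  row 5: fits
  row 6: fits
  row 7: blocked -> lock at row 6

Answer: 6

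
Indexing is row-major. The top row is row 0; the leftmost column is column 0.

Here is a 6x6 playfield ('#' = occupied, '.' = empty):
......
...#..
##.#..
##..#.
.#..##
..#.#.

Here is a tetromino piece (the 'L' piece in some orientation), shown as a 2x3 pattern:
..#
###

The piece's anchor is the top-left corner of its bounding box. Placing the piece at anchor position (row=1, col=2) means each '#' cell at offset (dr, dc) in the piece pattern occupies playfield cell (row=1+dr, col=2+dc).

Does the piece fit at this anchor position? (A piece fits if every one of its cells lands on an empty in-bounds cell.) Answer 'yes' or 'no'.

Check each piece cell at anchor (1, 2):
  offset (0,2) -> (1,4): empty -> OK
  offset (1,0) -> (2,2): empty -> OK
  offset (1,1) -> (2,3): occupied ('#') -> FAIL
  offset (1,2) -> (2,4): empty -> OK
All cells valid: no

Answer: no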